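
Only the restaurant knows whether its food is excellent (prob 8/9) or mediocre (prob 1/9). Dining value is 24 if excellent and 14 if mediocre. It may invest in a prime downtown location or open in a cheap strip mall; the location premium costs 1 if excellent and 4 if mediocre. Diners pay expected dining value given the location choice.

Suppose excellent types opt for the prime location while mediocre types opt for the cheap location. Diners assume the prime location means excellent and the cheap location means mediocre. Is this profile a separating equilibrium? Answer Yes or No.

No

Under these beliefs, the prime location earns price premium 24 and the cheap location earns price premium 14.
excellent: the prime location nets 24 − 1 = 23; the cheap location nets 14. excellent prefers the prime location.
mediocre: the prime location nets 24 − 4 = 20; the cheap location nets 14. mediocre would deviate to the prime location.
mediocre has a profitable deviation, so the profile is not an equilibrium.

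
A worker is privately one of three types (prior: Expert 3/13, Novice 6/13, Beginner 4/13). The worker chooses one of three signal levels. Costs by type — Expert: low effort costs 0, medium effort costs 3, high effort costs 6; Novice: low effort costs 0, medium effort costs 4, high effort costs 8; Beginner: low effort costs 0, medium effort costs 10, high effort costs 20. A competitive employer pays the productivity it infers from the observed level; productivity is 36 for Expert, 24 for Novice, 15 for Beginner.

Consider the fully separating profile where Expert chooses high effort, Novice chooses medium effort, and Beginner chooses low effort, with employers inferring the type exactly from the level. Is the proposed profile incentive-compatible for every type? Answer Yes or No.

Separating wages: high effort → 36, medium effort → 24, low effort → 15.
Expert (assigned high effort): low effort: 15 − 0 = 15; medium effort: 24 − 3 = 21; high effort: 36 − 6 = 30. Expert stays.
Novice (assigned medium effort): low effort: 15 − 0 = 15; medium effort: 24 − 4 = 20; high effort: 36 − 8 = 28. Novice prefers high effort.
Beginner (assigned low effort): low effort: 15 − 0 = 15; medium effort: 24 − 10 = 14; high effort: 36 − 20 = 16. Beginner prefers high effort.
At least one type deviates; the separating profile fails.

No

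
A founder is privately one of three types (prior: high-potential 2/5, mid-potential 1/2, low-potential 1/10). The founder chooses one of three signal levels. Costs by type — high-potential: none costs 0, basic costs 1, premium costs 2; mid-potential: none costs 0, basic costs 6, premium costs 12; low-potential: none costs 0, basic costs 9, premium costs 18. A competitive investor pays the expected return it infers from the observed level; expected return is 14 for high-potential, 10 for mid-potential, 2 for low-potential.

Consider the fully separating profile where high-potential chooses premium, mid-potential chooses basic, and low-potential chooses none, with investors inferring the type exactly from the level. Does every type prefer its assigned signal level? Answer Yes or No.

Separating valuations: premium → 14, basic → 10, none → 2.
high-potential (assigned premium): none: 2 − 0 = 2; basic: 10 − 1 = 9; premium: 14 − 2 = 12. high-potential stays.
mid-potential (assigned basic): none: 2 − 0 = 2; basic: 10 − 6 = 4; premium: 14 − 12 = 2. mid-potential stays.
low-potential (assigned none): none: 2 − 0 = 2; basic: 10 − 9 = 1; premium: 14 − 18 = -4. low-potential stays.
Every type prefers its assigned level; separation holds.

Yes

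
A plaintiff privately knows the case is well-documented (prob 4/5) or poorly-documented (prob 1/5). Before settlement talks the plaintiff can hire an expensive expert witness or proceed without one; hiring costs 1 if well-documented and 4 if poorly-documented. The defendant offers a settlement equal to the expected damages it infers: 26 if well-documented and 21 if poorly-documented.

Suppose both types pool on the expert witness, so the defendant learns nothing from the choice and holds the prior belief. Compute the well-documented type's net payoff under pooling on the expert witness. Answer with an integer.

Pooled settlement = 4/5·26 + 1/5·21 = 25.
well-documented pays cost 1 for the expert witness, so net payoff = 25 − 1 = 24.

24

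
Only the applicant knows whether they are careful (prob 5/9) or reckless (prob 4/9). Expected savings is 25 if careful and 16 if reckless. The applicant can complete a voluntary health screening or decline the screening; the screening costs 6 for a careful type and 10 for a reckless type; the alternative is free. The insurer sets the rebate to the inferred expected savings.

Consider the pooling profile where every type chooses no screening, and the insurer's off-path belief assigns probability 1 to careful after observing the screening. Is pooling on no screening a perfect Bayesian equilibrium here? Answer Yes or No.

On path, the insurer holds the prior and pays 5/9·25 + 4/9·16 = 21. Off path (the screening), believing careful, it pays 25.
careful: no screening nets 21; the screening nets 25 − 6 = 19. careful stays.
reckless: no screening nets 21; the screening nets 25 − 10 = 15. reckless stays.
No type deviates, so pooling is sustained.

Yes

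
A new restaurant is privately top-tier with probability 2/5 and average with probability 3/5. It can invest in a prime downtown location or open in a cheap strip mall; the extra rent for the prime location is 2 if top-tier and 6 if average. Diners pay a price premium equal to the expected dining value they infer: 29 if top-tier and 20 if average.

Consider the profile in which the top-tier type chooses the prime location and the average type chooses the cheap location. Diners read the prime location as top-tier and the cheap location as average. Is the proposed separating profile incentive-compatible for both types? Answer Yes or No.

Under these beliefs, the prime location earns price premium 29 and the cheap location earns price premium 20.
top-tier: the prime location nets 29 − 2 = 27; the cheap location nets 20. top-tier prefers the prime location.
average: the prime location nets 29 − 6 = 23; the cheap location nets 20. average would deviate to the prime location.
average has a profitable deviation, so the profile is not an equilibrium.

No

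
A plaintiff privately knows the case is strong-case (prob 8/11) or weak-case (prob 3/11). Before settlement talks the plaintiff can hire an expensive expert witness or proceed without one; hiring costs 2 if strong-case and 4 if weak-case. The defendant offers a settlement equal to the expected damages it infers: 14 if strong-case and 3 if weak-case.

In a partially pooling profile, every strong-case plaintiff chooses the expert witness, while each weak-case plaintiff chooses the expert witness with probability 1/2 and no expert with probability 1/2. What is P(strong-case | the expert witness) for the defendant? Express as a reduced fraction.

16/19

P(the expert witness) = (8/11)·1 + (3/11)·(1/2) = 19/22.
By Bayes' rule, P(strong-case | the expert witness) = (8/11) / (19/22) = 16/19.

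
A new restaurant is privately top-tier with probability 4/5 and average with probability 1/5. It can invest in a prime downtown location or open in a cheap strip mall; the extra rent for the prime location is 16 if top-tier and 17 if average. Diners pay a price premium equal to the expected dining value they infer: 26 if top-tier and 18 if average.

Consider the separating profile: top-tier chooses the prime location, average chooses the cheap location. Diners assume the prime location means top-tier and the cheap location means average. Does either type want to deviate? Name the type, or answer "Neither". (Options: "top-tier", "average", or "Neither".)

top-tier

The prime location pays 26; the cheap location pays 18.
top-tier: assigned the prime location, nets 26 − 16 = 10; deviating to the cheap location nets 18.
average: assigned the cheap location, nets 18; deviating to the prime location nets 26 − 17 = 9.
The top-tier type gains 8 by deviating.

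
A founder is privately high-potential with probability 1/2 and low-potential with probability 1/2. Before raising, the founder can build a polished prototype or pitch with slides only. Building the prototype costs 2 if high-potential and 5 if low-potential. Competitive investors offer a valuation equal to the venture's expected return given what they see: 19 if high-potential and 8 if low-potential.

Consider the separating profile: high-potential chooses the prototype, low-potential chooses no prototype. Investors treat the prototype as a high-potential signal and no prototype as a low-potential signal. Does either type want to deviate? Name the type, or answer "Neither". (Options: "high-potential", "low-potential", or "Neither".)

The prototype pays 19; no prototype pays 8.
high-potential: assigned the prototype, nets 19 − 2 = 17; deviating to no prototype nets 8.
low-potential: assigned no prototype, nets 8; deviating to the prototype nets 19 − 5 = 14.
The low-potential type gains 6 by deviating.

low-potential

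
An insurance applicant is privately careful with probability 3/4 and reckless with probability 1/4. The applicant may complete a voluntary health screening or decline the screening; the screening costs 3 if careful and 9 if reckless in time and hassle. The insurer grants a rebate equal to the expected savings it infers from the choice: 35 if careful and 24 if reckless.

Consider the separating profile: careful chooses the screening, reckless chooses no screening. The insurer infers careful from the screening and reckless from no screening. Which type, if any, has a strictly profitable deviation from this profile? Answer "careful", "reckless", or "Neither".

reckless

The screening pays 35; no screening pays 24.
careful: assigned the screening, nets 35 − 3 = 32; deviating to no screening nets 24.
reckless: assigned no screening, nets 24; deviating to the screening nets 35 − 9 = 26.
The reckless type gains 2 by deviating.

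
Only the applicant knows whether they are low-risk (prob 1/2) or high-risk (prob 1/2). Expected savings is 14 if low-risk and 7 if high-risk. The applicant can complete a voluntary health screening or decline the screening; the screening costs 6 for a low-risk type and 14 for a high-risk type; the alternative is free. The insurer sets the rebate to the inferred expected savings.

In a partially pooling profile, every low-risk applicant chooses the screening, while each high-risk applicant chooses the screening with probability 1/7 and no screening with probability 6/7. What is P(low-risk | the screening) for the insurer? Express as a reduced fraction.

P(the screening) = (1/2)·1 + (1/2)·(1/7) = 4/7.
By Bayes' rule, P(low-risk | the screening) = (1/2) / (4/7) = 7/8.

7/8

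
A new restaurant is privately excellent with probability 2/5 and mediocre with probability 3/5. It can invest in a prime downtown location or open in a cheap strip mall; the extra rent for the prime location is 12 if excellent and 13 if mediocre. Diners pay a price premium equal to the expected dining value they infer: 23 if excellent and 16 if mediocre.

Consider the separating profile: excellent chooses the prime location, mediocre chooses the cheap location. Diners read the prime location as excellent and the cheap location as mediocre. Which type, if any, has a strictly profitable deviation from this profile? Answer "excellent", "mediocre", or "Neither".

The prime location pays 23; the cheap location pays 16.
excellent: assigned the prime location, nets 23 − 12 = 11; deviating to the cheap location nets 16.
mediocre: assigned the cheap location, nets 16; deviating to the prime location nets 23 − 13 = 10.
The excellent type gains 5 by deviating.

excellent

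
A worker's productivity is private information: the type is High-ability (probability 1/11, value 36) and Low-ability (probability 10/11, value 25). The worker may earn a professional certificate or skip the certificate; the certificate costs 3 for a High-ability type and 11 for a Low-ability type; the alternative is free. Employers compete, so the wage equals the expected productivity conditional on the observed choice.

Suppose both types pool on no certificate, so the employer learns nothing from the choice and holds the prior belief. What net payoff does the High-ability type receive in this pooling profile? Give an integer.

26

Pooled wage = 1/11·36 + 10/11·25 = 26.
High-ability pays no cost for no certificate, so net payoff = 26.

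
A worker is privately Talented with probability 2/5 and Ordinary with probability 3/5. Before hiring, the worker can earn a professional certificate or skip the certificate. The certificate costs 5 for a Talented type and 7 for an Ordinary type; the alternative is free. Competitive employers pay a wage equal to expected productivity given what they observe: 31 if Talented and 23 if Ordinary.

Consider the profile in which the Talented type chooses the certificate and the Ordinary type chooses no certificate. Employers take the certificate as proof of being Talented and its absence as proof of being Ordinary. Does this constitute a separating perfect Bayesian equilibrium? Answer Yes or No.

Under these beliefs, the certificate earns wage 31 and no certificate earns wage 23.
Talented: the certificate nets 31 − 5 = 26; no certificate nets 23. Talented prefers the certificate.
Ordinary: the certificate nets 31 − 7 = 24; no certificate nets 23. Ordinary would deviate to the certificate.
Ordinary has a profitable deviation, so the profile is not an equilibrium.

No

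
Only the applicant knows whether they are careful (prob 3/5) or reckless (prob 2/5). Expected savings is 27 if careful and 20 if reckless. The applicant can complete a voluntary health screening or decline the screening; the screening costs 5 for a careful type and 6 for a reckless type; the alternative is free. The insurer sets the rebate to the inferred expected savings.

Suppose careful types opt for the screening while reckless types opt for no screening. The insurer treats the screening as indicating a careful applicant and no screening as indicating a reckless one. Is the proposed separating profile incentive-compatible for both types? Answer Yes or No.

Under these beliefs, the screening earns rebate 27 and no screening earns rebate 20.
careful: the screening nets 27 − 5 = 22; no screening nets 20. careful prefers the screening.
reckless: the screening nets 27 − 6 = 21; no screening nets 20. reckless would deviate to the screening.
reckless has a profitable deviation, so the profile is not an equilibrium.

No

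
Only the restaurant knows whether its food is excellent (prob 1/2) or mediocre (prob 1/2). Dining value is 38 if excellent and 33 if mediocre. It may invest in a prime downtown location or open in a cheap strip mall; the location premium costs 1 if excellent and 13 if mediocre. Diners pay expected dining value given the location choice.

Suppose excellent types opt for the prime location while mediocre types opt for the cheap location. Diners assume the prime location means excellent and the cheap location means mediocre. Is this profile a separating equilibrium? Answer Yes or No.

Under these beliefs, the prime location earns price premium 38 and the cheap location earns price premium 33.
excellent: the prime location nets 38 − 1 = 37; the cheap location nets 33. excellent prefers the prime location.
mediocre: the prime location nets 38 − 13 = 25; the cheap location nets 33. mediocre prefers the cheap location.
Neither type deviates, so the separating profile is an equilibrium.

Yes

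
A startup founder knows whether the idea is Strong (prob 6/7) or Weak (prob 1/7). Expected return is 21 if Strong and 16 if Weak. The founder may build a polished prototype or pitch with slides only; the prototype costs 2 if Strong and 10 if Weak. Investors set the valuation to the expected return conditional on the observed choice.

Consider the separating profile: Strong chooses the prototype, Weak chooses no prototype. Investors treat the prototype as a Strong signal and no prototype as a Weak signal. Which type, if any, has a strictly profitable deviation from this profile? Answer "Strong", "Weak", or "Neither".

The prototype pays 21; no prototype pays 16.
Strong: assigned the prototype, nets 21 − 2 = 19; deviating to no prototype nets 16.
Weak: assigned no prototype, nets 16; deviating to the prototype nets 21 − 10 = 11.
Both types strictly prefer their assigned action; no profitable deviation.

Neither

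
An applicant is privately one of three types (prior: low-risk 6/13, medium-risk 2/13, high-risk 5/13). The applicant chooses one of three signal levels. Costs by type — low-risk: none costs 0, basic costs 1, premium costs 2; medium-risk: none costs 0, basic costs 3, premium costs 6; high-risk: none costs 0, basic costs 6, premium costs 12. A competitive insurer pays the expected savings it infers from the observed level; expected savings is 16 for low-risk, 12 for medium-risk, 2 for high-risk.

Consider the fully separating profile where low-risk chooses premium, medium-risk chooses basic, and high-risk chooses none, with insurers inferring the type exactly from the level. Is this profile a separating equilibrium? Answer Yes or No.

No

Separating rebates: premium → 16, basic → 12, none → 2.
low-risk (assigned premium): none: 2 − 0 = 2; basic: 12 − 1 = 11; premium: 16 − 2 = 14. low-risk stays.
medium-risk (assigned basic): none: 2 − 0 = 2; basic: 12 − 3 = 9; premium: 16 − 6 = 10. medium-risk prefers premium.
high-risk (assigned none): none: 2 − 0 = 2; basic: 12 − 6 = 6; premium: 16 − 12 = 4. high-risk prefers basic.
At least one type deviates; the separating profile fails.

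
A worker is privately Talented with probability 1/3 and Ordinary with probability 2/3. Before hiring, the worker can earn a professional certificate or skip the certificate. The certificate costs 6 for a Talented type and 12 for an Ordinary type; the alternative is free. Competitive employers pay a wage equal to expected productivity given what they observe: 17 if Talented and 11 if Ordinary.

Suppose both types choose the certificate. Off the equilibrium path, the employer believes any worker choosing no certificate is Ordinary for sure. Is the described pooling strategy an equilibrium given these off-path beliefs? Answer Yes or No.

No

On path, the employer holds the prior and pays 1/3·17 + 2/3·11 = 13. Off path (no certificate), believing Ordinary, it pays 11.
Talented: the certificate nets 13 − 6 = 7; no certificate nets 11. Talented would deviate.
Ordinary: the certificate nets 13 − 12 = 1; no certificate nets 11. Ordinary would deviate.
A type deviates, so pooling fails.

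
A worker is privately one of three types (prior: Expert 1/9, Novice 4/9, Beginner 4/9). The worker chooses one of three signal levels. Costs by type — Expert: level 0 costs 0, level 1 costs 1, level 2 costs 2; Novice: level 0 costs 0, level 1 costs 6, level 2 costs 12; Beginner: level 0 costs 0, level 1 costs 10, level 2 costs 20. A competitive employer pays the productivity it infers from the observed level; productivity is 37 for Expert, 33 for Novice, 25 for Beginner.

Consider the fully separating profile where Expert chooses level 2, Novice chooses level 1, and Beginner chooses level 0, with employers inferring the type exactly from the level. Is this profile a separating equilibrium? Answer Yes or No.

Separating wages: level 2 → 37, level 1 → 33, level 0 → 25.
Expert (assigned level 2): level 0: 25 − 0 = 25; level 1: 33 − 1 = 32; level 2: 37 − 2 = 35. Expert stays.
Novice (assigned level 1): level 0: 25 − 0 = 25; level 1: 33 − 6 = 27; level 2: 37 − 12 = 25. Novice stays.
Beginner (assigned level 0): level 0: 25 − 0 = 25; level 1: 33 − 10 = 23; level 2: 37 − 20 = 17. Beginner stays.
Every type prefers its assigned level; separation holds.

Yes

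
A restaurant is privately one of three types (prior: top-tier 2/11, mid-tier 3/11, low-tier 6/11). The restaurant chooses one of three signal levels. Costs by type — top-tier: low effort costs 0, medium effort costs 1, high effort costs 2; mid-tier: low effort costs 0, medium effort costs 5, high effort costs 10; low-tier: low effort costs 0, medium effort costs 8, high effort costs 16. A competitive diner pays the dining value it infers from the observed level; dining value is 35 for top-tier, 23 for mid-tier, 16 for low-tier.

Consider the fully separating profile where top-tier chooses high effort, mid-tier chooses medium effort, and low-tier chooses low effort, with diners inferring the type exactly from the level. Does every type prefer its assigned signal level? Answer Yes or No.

No

Separating price premiums: high effort → 35, medium effort → 23, low effort → 16.
top-tier (assigned high effort): low effort: 16 − 0 = 16; medium effort: 23 − 1 = 22; high effort: 35 − 2 = 33. top-tier stays.
mid-tier (assigned medium effort): low effort: 16 − 0 = 16; medium effort: 23 − 5 = 18; high effort: 35 − 10 = 25. mid-tier prefers high effort.
low-tier (assigned low effort): low effort: 16 − 0 = 16; medium effort: 23 − 8 = 15; high effort: 35 − 16 = 19. low-tier prefers high effort.
At least one type deviates; the separating profile fails.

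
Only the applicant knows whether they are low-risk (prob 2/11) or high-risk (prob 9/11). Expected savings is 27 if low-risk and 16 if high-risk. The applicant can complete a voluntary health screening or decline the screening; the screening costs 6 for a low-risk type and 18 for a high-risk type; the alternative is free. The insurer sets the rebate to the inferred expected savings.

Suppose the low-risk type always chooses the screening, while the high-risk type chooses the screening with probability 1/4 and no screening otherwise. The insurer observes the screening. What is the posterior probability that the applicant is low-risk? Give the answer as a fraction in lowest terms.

8/17

P(the screening) = (2/11)·1 + (9/11)·(1/4) = 17/44.
By Bayes' rule, P(low-risk | the screening) = (2/11) / (17/44) = 8/17.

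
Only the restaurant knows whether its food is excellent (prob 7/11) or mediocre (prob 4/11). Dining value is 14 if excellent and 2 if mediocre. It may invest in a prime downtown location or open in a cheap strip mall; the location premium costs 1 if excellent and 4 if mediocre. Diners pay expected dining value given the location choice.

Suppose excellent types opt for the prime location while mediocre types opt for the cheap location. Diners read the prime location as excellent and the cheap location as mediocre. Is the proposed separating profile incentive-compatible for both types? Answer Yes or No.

No

Under these beliefs, the prime location earns price premium 14 and the cheap location earns price premium 2.
excellent: the prime location nets 14 − 1 = 13; the cheap location nets 2. excellent prefers the prime location.
mediocre: the prime location nets 14 − 4 = 10; the cheap location nets 2. mediocre would deviate to the prime location.
mediocre has a profitable deviation, so the profile is not an equilibrium.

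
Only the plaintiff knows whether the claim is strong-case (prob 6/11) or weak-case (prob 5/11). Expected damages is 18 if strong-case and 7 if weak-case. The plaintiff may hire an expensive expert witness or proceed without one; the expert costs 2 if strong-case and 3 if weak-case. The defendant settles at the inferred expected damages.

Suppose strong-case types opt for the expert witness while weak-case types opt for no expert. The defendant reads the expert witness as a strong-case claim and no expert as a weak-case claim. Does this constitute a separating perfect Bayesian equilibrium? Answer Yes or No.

Under these beliefs, the expert witness earns settlement 18 and no expert earns settlement 7.
strong-case: the expert witness nets 18 − 2 = 16; no expert nets 7. strong-case prefers the expert witness.
weak-case: the expert witness nets 18 − 3 = 15; no expert nets 7. weak-case would deviate to the expert witness.
weak-case has a profitable deviation, so the profile is not an equilibrium.

No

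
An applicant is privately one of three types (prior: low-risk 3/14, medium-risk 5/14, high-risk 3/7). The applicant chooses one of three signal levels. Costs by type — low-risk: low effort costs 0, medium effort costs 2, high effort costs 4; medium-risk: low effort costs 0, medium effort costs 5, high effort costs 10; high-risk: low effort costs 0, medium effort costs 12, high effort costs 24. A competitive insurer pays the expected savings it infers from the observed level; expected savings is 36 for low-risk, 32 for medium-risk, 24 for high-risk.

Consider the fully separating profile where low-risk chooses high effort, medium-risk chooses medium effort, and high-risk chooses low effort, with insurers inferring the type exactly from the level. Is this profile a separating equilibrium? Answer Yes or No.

Separating rebates: high effort → 36, medium effort → 32, low effort → 24.
low-risk (assigned high effort): low effort: 24 − 0 = 24; medium effort: 32 − 2 = 30; high effort: 36 − 4 = 32. low-risk stays.
medium-risk (assigned medium effort): low effort: 24 − 0 = 24; medium effort: 32 − 5 = 27; high effort: 36 − 10 = 26. medium-risk stays.
high-risk (assigned low effort): low effort: 24 − 0 = 24; medium effort: 32 − 12 = 20; high effort: 36 − 24 = 12. high-risk stays.
Every type prefers its assigned level; separation holds.

Yes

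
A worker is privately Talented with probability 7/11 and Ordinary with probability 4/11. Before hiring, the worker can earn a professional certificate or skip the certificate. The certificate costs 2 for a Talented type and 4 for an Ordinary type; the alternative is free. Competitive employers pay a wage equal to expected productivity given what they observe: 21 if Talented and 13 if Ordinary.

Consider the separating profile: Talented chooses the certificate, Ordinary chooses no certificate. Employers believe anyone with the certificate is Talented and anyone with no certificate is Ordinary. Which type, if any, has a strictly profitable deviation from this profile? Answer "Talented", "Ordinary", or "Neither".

Ordinary

The certificate pays 21; no certificate pays 13.
Talented: assigned the certificate, nets 21 − 2 = 19; deviating to no certificate nets 13.
Ordinary: assigned no certificate, nets 13; deviating to the certificate nets 21 − 4 = 17.
The Ordinary type gains 4 by deviating.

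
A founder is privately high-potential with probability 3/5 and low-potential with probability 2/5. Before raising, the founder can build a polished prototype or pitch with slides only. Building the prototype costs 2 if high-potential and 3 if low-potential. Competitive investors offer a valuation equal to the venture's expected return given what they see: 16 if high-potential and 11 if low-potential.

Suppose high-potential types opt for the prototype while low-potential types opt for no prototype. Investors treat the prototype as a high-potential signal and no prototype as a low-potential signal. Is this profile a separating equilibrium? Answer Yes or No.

Under these beliefs, the prototype earns valuation 16 and no prototype earns valuation 11.
high-potential: the prototype nets 16 − 2 = 14; no prototype nets 11. high-potential prefers the prototype.
low-potential: the prototype nets 16 − 3 = 13; no prototype nets 11. low-potential would deviate to the prototype.
low-potential has a profitable deviation, so the profile is not an equilibrium.

No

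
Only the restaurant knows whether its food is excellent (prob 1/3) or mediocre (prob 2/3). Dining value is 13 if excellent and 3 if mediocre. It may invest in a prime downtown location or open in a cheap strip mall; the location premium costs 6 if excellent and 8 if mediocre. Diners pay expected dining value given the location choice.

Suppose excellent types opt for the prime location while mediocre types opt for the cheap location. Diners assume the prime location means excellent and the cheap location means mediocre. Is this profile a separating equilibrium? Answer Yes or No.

No

Under these beliefs, the prime location earns price premium 13 and the cheap location earns price premium 3.
excellent: the prime location nets 13 − 6 = 7; the cheap location nets 3. excellent prefers the prime location.
mediocre: the prime location nets 13 − 8 = 5; the cheap location nets 3. mediocre would deviate to the prime location.
mediocre has a profitable deviation, so the profile is not an equilibrium.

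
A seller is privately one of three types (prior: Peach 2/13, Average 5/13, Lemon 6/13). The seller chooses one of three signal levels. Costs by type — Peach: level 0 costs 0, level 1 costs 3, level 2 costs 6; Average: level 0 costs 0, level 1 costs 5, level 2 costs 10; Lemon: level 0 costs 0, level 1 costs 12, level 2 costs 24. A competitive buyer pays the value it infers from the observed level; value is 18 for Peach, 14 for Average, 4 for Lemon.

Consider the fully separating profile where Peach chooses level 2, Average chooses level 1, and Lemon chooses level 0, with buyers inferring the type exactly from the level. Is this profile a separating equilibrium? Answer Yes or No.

Separating prices: level 2 → 18, level 1 → 14, level 0 → 4.
Peach (assigned level 2): level 0: 4 − 0 = 4; level 1: 14 − 3 = 11; level 2: 18 − 6 = 12. Peach stays.
Average (assigned level 1): level 0: 4 − 0 = 4; level 1: 14 − 5 = 9; level 2: 18 − 10 = 8. Average stays.
Lemon (assigned level 0): level 0: 4 − 0 = 4; level 1: 14 − 12 = 2; level 2: 18 − 24 = -6. Lemon stays.
Every type prefers its assigned level; separation holds.

Yes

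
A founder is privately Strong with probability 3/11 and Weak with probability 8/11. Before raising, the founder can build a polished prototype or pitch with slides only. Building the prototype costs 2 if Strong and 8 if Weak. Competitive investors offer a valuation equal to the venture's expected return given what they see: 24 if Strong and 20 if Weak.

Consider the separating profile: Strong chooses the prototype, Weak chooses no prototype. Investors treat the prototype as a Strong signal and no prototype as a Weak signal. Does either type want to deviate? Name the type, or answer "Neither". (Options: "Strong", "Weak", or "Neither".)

The prototype pays 24; no prototype pays 20.
Strong: assigned the prototype, nets 24 − 2 = 22; deviating to no prototype nets 20.
Weak: assigned no prototype, nets 20; deviating to the prototype nets 24 − 8 = 16.
Both types strictly prefer their assigned action; no profitable deviation.

Neither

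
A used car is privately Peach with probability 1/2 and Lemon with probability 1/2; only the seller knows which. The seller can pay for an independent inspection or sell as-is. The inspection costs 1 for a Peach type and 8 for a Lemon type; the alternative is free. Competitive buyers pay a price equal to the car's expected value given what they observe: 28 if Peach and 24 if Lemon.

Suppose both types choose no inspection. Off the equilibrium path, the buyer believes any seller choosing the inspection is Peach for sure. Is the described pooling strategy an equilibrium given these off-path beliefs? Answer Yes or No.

No

On path, the buyer holds the prior and pays 1/2·28 + 1/2·24 = 26. Off path (the inspection), believing Peach, it pays 28.
Peach: no inspection nets 26; the inspection nets 28 − 1 = 27. Peach would deviate.
Lemon: no inspection nets 26; the inspection nets 28 − 8 = 20. Lemon stays.
A type deviates, so pooling fails.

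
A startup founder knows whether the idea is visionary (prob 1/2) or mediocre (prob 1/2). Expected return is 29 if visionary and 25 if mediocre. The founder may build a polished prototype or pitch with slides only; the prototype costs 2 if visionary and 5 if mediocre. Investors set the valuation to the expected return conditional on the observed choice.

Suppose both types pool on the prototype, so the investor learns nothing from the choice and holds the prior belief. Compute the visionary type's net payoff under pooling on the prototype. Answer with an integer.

25

Pooled valuation = 1/2·29 + 1/2·25 = 27.
visionary pays cost 2 for the prototype, so net payoff = 27 − 2 = 25.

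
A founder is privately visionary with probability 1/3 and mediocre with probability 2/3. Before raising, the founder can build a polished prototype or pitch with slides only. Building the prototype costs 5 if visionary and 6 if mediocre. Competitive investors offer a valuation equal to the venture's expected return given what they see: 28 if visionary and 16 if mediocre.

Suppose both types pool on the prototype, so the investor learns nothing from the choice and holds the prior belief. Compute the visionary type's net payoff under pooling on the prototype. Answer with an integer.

Pooled valuation = 1/3·28 + 2/3·16 = 20.
visionary pays cost 5 for the prototype, so net payoff = 20 − 5 = 15.

15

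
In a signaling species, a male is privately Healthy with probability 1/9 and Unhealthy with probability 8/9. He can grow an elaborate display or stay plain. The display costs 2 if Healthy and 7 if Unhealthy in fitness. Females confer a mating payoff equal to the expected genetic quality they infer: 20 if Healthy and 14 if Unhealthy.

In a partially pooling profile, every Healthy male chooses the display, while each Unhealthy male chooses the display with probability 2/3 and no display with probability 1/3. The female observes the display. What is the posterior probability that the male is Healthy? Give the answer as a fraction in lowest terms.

P(the display) = (1/9)·1 + (8/9)·(2/3) = 19/27.
By Bayes' rule, P(Healthy | the display) = (1/9) / (19/27) = 3/19.

3/19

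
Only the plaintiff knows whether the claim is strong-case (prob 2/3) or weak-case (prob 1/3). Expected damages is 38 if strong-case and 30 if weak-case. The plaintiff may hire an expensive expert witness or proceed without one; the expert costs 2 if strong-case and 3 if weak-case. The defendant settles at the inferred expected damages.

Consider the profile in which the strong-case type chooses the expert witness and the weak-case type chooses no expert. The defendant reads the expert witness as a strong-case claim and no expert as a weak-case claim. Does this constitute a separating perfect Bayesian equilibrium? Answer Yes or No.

Under these beliefs, the expert witness earns settlement 38 and no expert earns settlement 30.
strong-case: the expert witness nets 38 − 2 = 36; no expert nets 30. strong-case prefers the expert witness.
weak-case: the expert witness nets 38 − 3 = 35; no expert nets 30. weak-case would deviate to the expert witness.
weak-case has a profitable deviation, so the profile is not an equilibrium.

No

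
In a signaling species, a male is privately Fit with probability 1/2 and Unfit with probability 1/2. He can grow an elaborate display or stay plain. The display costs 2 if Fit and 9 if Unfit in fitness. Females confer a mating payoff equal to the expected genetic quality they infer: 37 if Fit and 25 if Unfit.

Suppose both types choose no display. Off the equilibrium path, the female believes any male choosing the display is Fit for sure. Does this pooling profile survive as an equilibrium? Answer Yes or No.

No

On path, the female holds the prior and pays 1/2·37 + 1/2·25 = 31. Off path (the display), believing Fit, it pays 37.
Fit: no display nets 31; the display nets 37 − 2 = 35. Fit would deviate.
Unfit: no display nets 31; the display nets 37 − 9 = 28. Unfit stays.
A type deviates, so pooling fails.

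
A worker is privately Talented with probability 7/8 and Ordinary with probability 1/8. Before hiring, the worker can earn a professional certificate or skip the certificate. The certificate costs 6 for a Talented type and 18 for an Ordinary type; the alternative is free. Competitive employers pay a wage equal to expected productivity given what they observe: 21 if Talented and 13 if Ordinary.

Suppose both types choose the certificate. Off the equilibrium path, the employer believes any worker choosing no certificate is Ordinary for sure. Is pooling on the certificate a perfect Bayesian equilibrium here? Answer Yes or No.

On path, the employer holds the prior and pays 7/8·21 + 1/8·13 = 20. Off path (no certificate), believing Ordinary, it pays 13.
Talented: the certificate nets 20 − 6 = 14; no certificate nets 13. Talented stays.
Ordinary: the certificate nets 20 − 18 = 2; no certificate nets 13. Ordinary would deviate.
A type deviates, so pooling fails.

No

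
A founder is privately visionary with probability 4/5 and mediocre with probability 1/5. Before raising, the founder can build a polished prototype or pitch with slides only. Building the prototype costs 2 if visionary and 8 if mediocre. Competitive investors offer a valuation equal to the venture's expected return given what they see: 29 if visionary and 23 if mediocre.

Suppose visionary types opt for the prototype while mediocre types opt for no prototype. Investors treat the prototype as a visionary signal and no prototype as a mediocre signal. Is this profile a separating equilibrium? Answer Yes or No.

Yes

Under these beliefs, the prototype earns valuation 29 and no prototype earns valuation 23.
visionary: the prototype nets 29 − 2 = 27; no prototype nets 23. visionary prefers the prototype.
mediocre: the prototype nets 29 − 8 = 21; no prototype nets 23. mediocre prefers no prototype.
Neither type deviates, so the separating profile is an equilibrium.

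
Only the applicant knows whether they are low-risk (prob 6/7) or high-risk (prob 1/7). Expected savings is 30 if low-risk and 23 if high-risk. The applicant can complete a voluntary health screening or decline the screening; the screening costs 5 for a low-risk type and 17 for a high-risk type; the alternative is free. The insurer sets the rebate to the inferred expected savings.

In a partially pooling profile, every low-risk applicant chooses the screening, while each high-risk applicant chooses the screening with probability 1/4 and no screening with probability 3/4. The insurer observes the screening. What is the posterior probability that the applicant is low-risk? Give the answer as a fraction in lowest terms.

24/25

P(the screening) = (6/7)·1 + (1/7)·(1/4) = 25/28.
By Bayes' rule, P(low-risk | the screening) = (6/7) / (25/28) = 24/25.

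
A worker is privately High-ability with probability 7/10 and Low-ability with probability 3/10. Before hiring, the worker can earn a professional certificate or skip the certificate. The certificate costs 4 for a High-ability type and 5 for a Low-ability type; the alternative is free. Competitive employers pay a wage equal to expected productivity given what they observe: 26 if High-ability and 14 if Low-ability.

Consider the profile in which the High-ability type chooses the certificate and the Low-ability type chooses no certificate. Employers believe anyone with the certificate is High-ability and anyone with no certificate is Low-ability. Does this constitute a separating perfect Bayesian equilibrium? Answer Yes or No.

Under these beliefs, the certificate earns wage 26 and no certificate earns wage 14.
High-ability: the certificate nets 26 − 4 = 22; no certificate nets 14. High-ability prefers the certificate.
Low-ability: the certificate nets 26 − 5 = 21; no certificate nets 14. Low-ability would deviate to the certificate.
Low-ability has a profitable deviation, so the profile is not an equilibrium.

No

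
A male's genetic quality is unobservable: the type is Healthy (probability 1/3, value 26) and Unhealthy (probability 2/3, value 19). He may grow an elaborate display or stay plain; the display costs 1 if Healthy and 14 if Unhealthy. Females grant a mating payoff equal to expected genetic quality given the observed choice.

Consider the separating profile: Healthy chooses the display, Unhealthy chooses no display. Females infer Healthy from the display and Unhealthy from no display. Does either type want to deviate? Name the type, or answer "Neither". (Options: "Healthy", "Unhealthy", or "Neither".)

The display pays 26; no display pays 19.
Healthy: assigned the display, nets 26 − 1 = 25; deviating to no display nets 19.
Unhealthy: assigned no display, nets 19; deviating to the display nets 26 − 14 = 12.
Both types strictly prefer their assigned action; no profitable deviation.

Neither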